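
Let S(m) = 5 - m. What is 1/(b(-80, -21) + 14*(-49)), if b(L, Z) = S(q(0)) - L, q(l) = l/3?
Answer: -1/601 ≈ -0.0016639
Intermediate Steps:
q(l) = l/3 (q(l) = l*(⅓) = l/3)
b(L, Z) = 5 - L (b(L, Z) = (5 - 0/3) - L = (5 - 1*0) - L = (5 + 0) - L = 5 - L)
1/(b(-80, -21) + 14*(-49)) = 1/((5 - 1*(-80)) + 14*(-49)) = 1/((5 + 80) - 686) = 1/(85 - 686) = 1/(-601) = -1/601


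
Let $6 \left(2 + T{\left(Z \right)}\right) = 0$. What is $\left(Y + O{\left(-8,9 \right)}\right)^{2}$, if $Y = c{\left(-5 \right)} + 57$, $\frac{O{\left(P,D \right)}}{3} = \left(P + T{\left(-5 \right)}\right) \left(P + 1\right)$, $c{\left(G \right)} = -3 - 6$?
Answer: $66564$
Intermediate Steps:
$T{\left(Z \right)} = -2$ ($T{\left(Z \right)} = -2 + \frac{1}{6} \cdot 0 = -2 + 0 = -2$)
$c{\left(G \right)} = -9$ ($c{\left(G \right)} = -3 - 6 = -9$)
$O{\left(P,D \right)} = 3 \left(1 + P\right) \left(-2 + P\right)$ ($O{\left(P,D \right)} = 3 \left(P - 2\right) \left(P + 1\right) = 3 \left(-2 + P\right) \left(1 + P\right) = 3 \left(1 + P\right) \left(-2 + P\right)$)
$Y = 48$ ($Y = -9 + 57 = 48$)
$\left(Y + O{\left(-8,9 \right)}\right)^{2} = \left(48 - \left(-18 - 192\right)\right)^{2} = \left(48 + \left(-6 + 24 + 3 \cdot 64\right)\right)^{2} = \left(48 + \left(-6 + 24 + 192\right)\right)^{2} = \left(48 + 210\right)^{2} = 258^{2} = 66564$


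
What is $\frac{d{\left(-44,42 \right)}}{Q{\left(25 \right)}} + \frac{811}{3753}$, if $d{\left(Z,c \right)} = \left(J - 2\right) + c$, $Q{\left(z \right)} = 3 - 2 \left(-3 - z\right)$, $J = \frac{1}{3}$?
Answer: $\frac{199220}{221427} \approx 0.89971$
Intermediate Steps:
$J = \frac{1}{3} \approx 0.33333$
$Q{\left(z \right)} = 9 + 2 z$ ($Q{\left(z \right)} = 3 + \left(6 + 2 z\right) = 9 + 2 z$)
$d{\left(Z,c \right)} = - \frac{5}{3} + c$ ($d{\left(Z,c \right)} = \left(\frac{1}{3} - 2\right) + c = - \frac{5}{3} + c$)
$\frac{d{\left(-44,42 \right)}}{Q{\left(25 \right)}} + \frac{811}{3753} = \frac{- \frac{5}{3} + 42}{9 + 2 \cdot 25} + \frac{811}{3753} = \frac{121}{3 \left(9 + 50\right)} + 811 \cdot \frac{1}{3753} = \frac{121}{3 \cdot 59} + \frac{811}{3753} = \frac{121}{3} \cdot \frac{1}{59} + \frac{811}{3753} = \frac{121}{177} + \frac{811}{3753} = \frac{199220}{221427}$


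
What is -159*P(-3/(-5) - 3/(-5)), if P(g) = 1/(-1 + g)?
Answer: -795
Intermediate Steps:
-159*P(-3/(-5) - 3/(-5)) = -159/(-1 + (-3/(-5) - 3/(-5))) = -159/(-1 + (-3*(-⅕) - 3*(-⅕))) = -159/(-1 + (⅗ + ⅗)) = -159/(-1 + 6/5) = -159/⅕ = -159*5 = -795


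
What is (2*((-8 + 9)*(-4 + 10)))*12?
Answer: 144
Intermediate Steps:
(2*((-8 + 9)*(-4 + 10)))*12 = (2*(1*6))*12 = (2*6)*12 = 12*12 = 144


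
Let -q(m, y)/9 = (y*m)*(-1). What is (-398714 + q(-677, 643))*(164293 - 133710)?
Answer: -132011917079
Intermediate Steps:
q(m, y) = 9*m*y (q(m, y) = -9*y*m*(-1) = -9*m*y*(-1) = -(-9)*m*y = 9*m*y)
(-398714 + q(-677, 643))*(164293 - 133710) = (-398714 + 9*(-677)*643)*(164293 - 133710) = (-398714 - 3917799)*30583 = -4316513*30583 = -132011917079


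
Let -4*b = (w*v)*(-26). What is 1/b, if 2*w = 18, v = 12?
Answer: 1/702 ≈ 0.0014245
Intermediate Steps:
w = 9 (w = (1/2)*18 = 9)
b = 702 (b = -9*12*(-26)/4 = -27*(-26) = -1/4*(-2808) = 702)
1/b = 1/702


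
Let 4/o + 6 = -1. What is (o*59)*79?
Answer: -18644/7 ≈ -2663.4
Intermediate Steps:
o = -4/7 (o = 4/(-6 - 1) = 4/(-7) = 4*(-⅐) = -4/7 ≈ -0.57143)
(o*59)*79 = -4/7*59*79 = -236/7*79 = -18644/7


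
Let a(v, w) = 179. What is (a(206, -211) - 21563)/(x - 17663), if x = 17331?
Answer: 5346/83 ≈ 64.410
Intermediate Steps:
(a(206, -211) - 21563)/(x - 17663) = (179 - 21563)/(17331 - 17663) = -21384/(-332) = -21384*(-1/332) = 5346/83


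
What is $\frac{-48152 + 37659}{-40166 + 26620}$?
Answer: $\frac{10493}{13546} \approx 0.77462$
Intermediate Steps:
$\frac{-48152 + 37659}{-40166 + 26620} = - \frac{10493}{-13546} = \left(-10493\right) \left(- \frac{1}{13546}\right) = \frac{10493}{13546}$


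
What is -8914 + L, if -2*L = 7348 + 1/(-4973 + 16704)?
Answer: -295339657/23462 ≈ -12588.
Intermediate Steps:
L = -86199389/23462 (L = -(7348 + 1/(-4973 + 16704))/2 = -(7348 + 1/11731)/2 = -½*86199389/11731 = -86199389/23462 ≈ -3674.0)
-8914 + L = -8914 - 86199389/23462 = -295339657/23462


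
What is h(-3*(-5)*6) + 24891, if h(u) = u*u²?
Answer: 753891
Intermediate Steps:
h(u) = u³
h(-3*(-5)*6) + 24891 = (-3*(-5)*6)³ + 24891 = (15*6)³ + 24891 = 90³ + 24891 = 729000 + 24891 = 753891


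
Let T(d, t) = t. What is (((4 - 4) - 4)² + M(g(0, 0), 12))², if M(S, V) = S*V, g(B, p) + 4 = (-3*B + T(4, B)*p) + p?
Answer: 1024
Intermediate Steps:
g(B, p) = -4 + p - 3*B + B*p (g(B, p) = -4 + ((-3*B + B*p) + p) = -4 + (p - 3*B + B*p) = -4 + p - 3*B + B*p)
(((4 - 4) - 4)² + M(g(0, 0), 12))² = (((4 - 4) - 4)² + (-4 + 0 - 3*0 + 0*0)*12)² = ((0 - 4)² + (-4 + 0 + 0 + 0)*12)² = ((-4)² - 4*12)² = (16 - 48)² = (-32)² = 1024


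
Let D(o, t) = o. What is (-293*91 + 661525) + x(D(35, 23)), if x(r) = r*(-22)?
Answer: 634092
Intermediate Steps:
x(r) = -22*r
(-293*91 + 661525) + x(D(35, 23)) = (-293*91 + 661525) - 22*35 = (-26663 + 661525) - 770 = 634862 - 770 = 634092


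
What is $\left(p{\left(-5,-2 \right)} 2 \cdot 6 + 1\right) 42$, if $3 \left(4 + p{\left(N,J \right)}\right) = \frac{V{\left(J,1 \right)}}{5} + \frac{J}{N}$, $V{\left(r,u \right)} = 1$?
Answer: $- \frac{9366}{5} \approx -1873.2$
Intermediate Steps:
$p{\left(N,J \right)} = - \frac{59}{15} + \frac{J}{3 N}$ ($p{\left(N,J \right)} = -4 + \frac{1 \cdot \frac{1}{5} + \frac{J}{N}}{3} = -4 + \frac{\frac{1}{5} + \frac{J}{N}}{3} = -4 + \left(\frac{1}{15} + \frac{J}{3 N}\right) = - \frac{59}{15} + \frac{J}{3 N}$)
$\left(p{\left(-5,-2 \right)} 2 \cdot 6 + 1\right) 42 = \left(\left(- \frac{59}{15} + \frac{1}{3} \left(-2\right) \frac{1}{-5}\right) 2 \cdot 6 + 1\right) 42 = \left(\left(- \frac{59}{15} + \frac{1}{3} \left(-2\right) \left(- \frac{1}{5}\right)\right) 12 + 1\right) 42 = \left(\left(- \frac{59}{15} + \frac{2}{15}\right) 12 + 1\right) 42 = \left(\left(- \frac{19}{5}\right) 12 + 1\right) 42 = \left(- \frac{228}{5} + 1\right) 42 = \left(- \frac{223}{5}\right) 42 = - \frac{9366}{5}$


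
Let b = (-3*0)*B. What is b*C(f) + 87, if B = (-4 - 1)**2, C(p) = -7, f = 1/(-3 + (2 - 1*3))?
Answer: 87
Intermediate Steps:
f = -1/4 (f = 1/(-3 + (2 - 3)) = 1/(-3 - 1) = 1/(-4) = -1/4 ≈ -0.25000)
B = 25 (B = (-5)**2 = 25)
b = 0 (b = -3*0*25 = 0*25 = 0)
b*C(f) + 87 = 0*(-7) + 87 = 0 + 87 = 87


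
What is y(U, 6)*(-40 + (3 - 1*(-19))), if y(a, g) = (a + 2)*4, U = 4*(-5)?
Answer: 1296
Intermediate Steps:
U = -20
y(a, g) = 8 + 4*a (y(a, g) = (2 + a)*4 = 8 + 4*a)
y(U, 6)*(-40 + (3 - 1*(-19))) = (8 + 4*(-20))*(-40 + (3 - 1*(-19))) = (8 - 80)*(-40 + (3 + 19)) = -72*(-40 + 22) = -72*(-18) = 1296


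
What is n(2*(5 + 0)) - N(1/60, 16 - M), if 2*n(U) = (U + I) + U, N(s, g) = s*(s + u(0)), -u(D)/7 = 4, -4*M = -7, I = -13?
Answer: 14279/3600 ≈ 3.9664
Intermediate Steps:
M = 7/4 (M = -1/4*(-7) = 7/4 ≈ 1.7500)
u(D) = -28 (u(D) = -7*4 = -28)
N(s, g) = s*(-28 + s) (N(s, g) = s*(s - 28) = s*(-28 + s))
n(U) = -13/2 + U (n(U) = ((U - 13) + U)/2 = ((-13 + U) + U)/2 = (-13 + 2*U)/2 = -13/2 + U)
n(2*(5 + 0)) - N(1/60, 16 - M) = (-13/2 + 2*(5 + 0)) - (-28 + 1/60)/60 = (-13/2 + 2*5) - (-28 + 1/60)/60 = (-13/2 + 10) - (-1679)/(60*60) = 7/2 - 1*(-1679/3600) = 7/2 + 1679/3600 = 14279/3600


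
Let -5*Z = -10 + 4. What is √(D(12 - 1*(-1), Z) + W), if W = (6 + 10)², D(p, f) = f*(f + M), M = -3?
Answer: √6346/5 ≈ 15.932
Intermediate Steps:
Z = 6/5 (Z = -(-10 + 4)/5 = -⅕*(-6) = 6/5 ≈ 1.2000)
D(p, f) = f*(-3 + f) (D(p, f) = f*(f - 3) = f*(-3 + f))
W = 256 (W = 16² = 256)
√(D(12 - 1*(-1), Z) + W) = √(6*(-3 + 6/5)/5 + 256) = √((6/5)*(-9/5) + 256) = √(-54/25 + 256) = √(6346/25) = √6346/5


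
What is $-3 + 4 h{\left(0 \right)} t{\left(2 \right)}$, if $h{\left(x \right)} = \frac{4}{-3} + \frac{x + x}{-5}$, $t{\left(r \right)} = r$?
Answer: $- \frac{41}{3} \approx -13.667$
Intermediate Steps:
$h{\left(x \right)} = - \frac{4}{3} - \frac{2 x}{5}$ ($h{\left(x \right)} = 4 \left(- \frac{1}{3}\right) + 2 x \left(- \frac{1}{5}\right) = - \frac{4}{3} - \frac{2 x}{5}$)
$-3 + 4 h{\left(0 \right)} t{\left(2 \right)} = -3 + 4 \left(- \frac{4}{3} - 0\right) 2 = -3 + 4 \left(- \frac{4}{3} + 0\right) 2 = -3 + 4 \left(- \frac{4}{3}\right) 2 = -3 - \frac{32}{3} = - \frac{41}{3}$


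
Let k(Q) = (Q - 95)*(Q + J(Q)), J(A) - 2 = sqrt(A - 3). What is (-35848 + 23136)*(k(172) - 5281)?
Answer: -115908016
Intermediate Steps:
J(A) = 2 + sqrt(-3 + A) (J(A) = 2 + sqrt(A - 3) = 2 + sqrt(-3 + A))
k(Q) = (-95 + Q)*(2 + Q + sqrt(-3 + Q)) (k(Q) = (Q - 95)*(Q + (2 + sqrt(-3 + Q))) = (-95 + Q)*(2 + Q + sqrt(-3 + Q)))
(-35848 + 23136)*(k(172) - 5281) = (-35848 + 23136)*((-190 + 172**2 - 95*sqrt(-3 + 172) - 93*172 + 172*sqrt(-3 + 172)) - 5281) = -12712*((-190 + 29584 - 95*sqrt(169) - 15996 + 172*sqrt(169)) - 5281) = -12712*((-190 + 29584 - 95*13 - 15996 + 172*13) - 5281) = -12712*((-190 + 29584 - 1235 - 15996 + 2236) - 5281) = -12712*(14399 - 5281) = -12712*9118 = -115908016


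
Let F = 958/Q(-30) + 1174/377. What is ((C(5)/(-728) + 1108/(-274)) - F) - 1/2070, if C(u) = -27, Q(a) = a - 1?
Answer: 169768293851/7138527480 ≈ 23.782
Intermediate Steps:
Q(a) = -1 + a
F = -324772/11687 (F = 958/(-1 - 30) + 1174/377 = 958/(-31) + 1174*(1/377) = 958*(-1/31) + 1174/377 = -958/31 + 1174/377 = -324772/11687 ≈ -27.789)
((C(5)/(-728) + 1108/(-274)) - F) - 1/2070 = ((-27/(-728) + 1108/(-274)) - 1*(-324772/11687)) - 1/2070 = ((-27*(-1/728) + 1108*(-1/274)) + 324772/11687) - 1*1/2070 = ((27/728 - 554/137) + 324772/11687) - 1/2070 = (-399613/99736 + 324772/11687) - 1/2070 = 164030669/6897128 - 1/2070 = 169768293851/7138527480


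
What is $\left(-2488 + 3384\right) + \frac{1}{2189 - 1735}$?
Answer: $\frac{406785}{454} \approx 896.0$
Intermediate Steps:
$\left(-2488 + 3384\right) + \frac{1}{2189 - 1735} = 896 + \frac{1}{454} = \frac{406785}{454}$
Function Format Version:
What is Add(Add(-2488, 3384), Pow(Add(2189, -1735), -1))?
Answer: Rational(406785, 454) ≈ 896.00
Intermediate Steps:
Add(Add(-2488, 3384), Pow(Add(2189, -1735), -1)) = Add(896, Pow(454, -1)) = Add(896, Rational(1, 454)) = Rational(406785, 454)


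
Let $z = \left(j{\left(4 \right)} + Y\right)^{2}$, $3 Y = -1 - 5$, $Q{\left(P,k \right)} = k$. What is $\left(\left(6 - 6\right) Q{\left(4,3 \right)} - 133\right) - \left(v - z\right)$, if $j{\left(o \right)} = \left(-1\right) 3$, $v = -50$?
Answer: $-58$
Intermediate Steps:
$j{\left(o \right)} = -3$
$Y = -2$ ($Y = \frac{-1 - 5}{3} = \frac{1}{3} \left(-6\right) = -2$)
$z = 25$ ($z = \left(-3 - 2\right)^{2} = \left(-5\right)^{2} = 25$)
$\left(\left(6 - 6\right) Q{\left(4,3 \right)} - 133\right) - \left(v - z\right) = \left(\left(6 - 6\right) 3 - 133\right) + \left(25 - -50\right) = \left(0 \cdot 3 - 133\right) + \left(25 + 50\right) = \left(0 - 133\right) + 75 = -133 + 75 = -58$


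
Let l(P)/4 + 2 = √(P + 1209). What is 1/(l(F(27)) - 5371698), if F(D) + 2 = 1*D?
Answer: -2685853/14427612665346 - √1234/7213806332673 ≈ -1.8617e-7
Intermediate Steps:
F(D) = -2 + D (F(D) = -2 + 1*D = -2 + D)
l(P) = -8 + 4*√(1209 + P) (l(P) = -8 + 4*√(P + 1209) = -8 + 4*√(1209 + P))
1/(l(F(27)) - 5371698) = 1/((-8 + 4*√(1209 + (-2 + 27))) - 5371698) = 1/((-8 + 4*√(1209 + 25)) - 5371698) = 1/((-8 + 4*√1234) - 5371698) = 1/(-5371706 + 4*√1234)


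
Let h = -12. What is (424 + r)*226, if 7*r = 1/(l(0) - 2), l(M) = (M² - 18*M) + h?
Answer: 4695263/49 ≈ 95822.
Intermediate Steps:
l(M) = -12 + M² - 18*M (l(M) = (M² - 18*M) - 12 = -12 + M² - 18*M)
r = -1/98 (r = 1/(7*((-12 + 0² - 18*0) - 2)) = 1/(7*((-12 + 0 + 0) - 2)) = 1/(7*(-12 - 2)) = (⅐)/(-14) = (⅐)*(-1/14) = -1/98 ≈ -0.010204)
(424 + r)*226 = (424 - 1/98)*226 = (41551/98)*226 = 4695263/49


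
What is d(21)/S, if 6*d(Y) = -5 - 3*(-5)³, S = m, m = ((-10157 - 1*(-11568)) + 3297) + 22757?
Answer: 37/16479 ≈ 0.0022453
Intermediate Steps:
m = 27465 (m = ((-10157 + 11568) + 3297) + 22757 = (1411 + 3297) + 22757 = 4708 + 22757 = 27465)
S = 27465
d(Y) = 185/3 (d(Y) = (-5 - 3*(-5)³)/6 = (-5 - 3*(-125))/6 = (-5 + 375)/6 = (⅙)*370 = 185/3)
d(21)/S = (185/3)/27465 = (185/3)*(1/27465) = 37/16479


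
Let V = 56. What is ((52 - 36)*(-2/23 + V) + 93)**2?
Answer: 515971225/529 ≈ 9.7537e+5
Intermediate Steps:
((52 - 36)*(-2/23 + V) + 93)**2 = ((52 - 36)*(-2/23 + 56) + 93)**2 = (16*(-2*1/23 + 56) + 93)**2 = (16*(-2/23 + 56) + 93)**2 = (16*(1286/23) + 93)**2 = (20576/23 + 93)**2 = (22715/23)**2 = 515971225/529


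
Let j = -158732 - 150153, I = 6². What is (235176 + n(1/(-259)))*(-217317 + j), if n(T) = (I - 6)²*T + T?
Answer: -32050797013966/259 ≈ -1.2375e+11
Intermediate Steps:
I = 36
j = -308885
n(T) = 901*T (n(T) = (36 - 6)²*T + T = 30²*T + T = 900*T + T = 901*T)
(235176 + n(1/(-259)))*(-217317 + j) = (235176 + 901/(-259))*(-217317 - 308885) = (235176 + 901*(-1/259))*(-526202) = (235176 - 901/259)*(-526202) = (60909683/259)*(-526202) = -32050797013966/259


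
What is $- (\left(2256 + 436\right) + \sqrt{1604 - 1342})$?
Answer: $-2692 - \sqrt{262} \approx -2708.2$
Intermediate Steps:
$- (\left(2256 + 436\right) + \sqrt{1604 - 1342}) = - (2692 + \sqrt{262}) = -2692 - \sqrt{262}$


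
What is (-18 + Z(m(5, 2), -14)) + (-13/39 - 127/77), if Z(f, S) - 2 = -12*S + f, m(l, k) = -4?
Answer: 33730/231 ≈ 146.02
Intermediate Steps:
Z(f, S) = 2 + f - 12*S (Z(f, S) = 2 + (-12*S + f) = 2 + (f - 12*S) = 2 + f - 12*S)
(-18 + Z(m(5, 2), -14)) + (-13/39 - 127/77) = (-18 + (2 - 4 - 12*(-14))) + (-13/39 - 127/77) = (-18 + (2 - 4 + 168)) + (-13*1/39 - 127*1/77) = (-18 + 166) + (-1/3 - 127/77) = 148 - 458/231 = 33730/231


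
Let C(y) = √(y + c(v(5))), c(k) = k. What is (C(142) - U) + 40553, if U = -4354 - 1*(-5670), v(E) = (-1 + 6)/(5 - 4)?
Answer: 39237 + 7*√3 ≈ 39249.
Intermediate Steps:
v(E) = 5 (v(E) = 5/1 = 5*1 = 5)
U = 1316 (U = -4354 + 5670 = 1316)
C(y) = √(5 + y) (C(y) = √(y + 5) = √(5 + y))
(C(142) - U) + 40553 = (√(5 + 142) - 1*1316) + 40553 = (√147 - 1316) + 40553 = (7*√3 - 1316) + 40553 = (-1316 + 7*√3) + 40553 = 39237 + 7*√3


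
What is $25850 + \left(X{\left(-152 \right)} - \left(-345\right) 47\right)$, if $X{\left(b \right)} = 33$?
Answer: $42098$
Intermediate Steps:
$25850 + \left(X{\left(-152 \right)} - \left(-345\right) 47\right) = 25850 - \left(-33 - 16215\right) = 25850 + \left(33 - -16215\right) = 25850 + \left(33 + 16215\right) = 25850 + 16248 = 42098$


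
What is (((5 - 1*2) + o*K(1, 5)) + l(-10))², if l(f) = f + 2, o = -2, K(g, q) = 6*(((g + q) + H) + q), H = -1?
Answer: 15625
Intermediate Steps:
K(g, q) = -6 + 6*g + 12*q (K(g, q) = 6*(((g + q) - 1) + q) = 6*((-1 + g + q) + q) = 6*(-1 + g + 2*q) = -6 + 6*g + 12*q)
l(f) = 2 + f
(((5 - 1*2) + o*K(1, 5)) + l(-10))² = (((5 - 1*2) - 2*(-6 + 6*1 + 12*5)) + (2 - 10))² = (((5 - 2) - 2*(-6 + 6 + 60)) - 8)² = ((3 - 2*60) - 8)² = ((3 - 120) - 8)² = (-117 - 8)² = (-125)² = 15625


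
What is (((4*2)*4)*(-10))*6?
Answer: -1920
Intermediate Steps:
(((4*2)*4)*(-10))*6 = ((8*4)*(-10))*6 = (32*(-10))*6 = -320*6 = -1920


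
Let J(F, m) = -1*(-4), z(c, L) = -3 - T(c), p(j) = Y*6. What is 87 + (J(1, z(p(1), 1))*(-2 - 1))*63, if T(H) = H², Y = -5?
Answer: -669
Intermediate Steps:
p(j) = -30 (p(j) = -5*6 = -30)
z(c, L) = -3 - c²
J(F, m) = 4
87 + (J(1, z(p(1), 1))*(-2 - 1))*63 = 87 + (4*(-2 - 1))*63 = 87 + (4*(-3))*63 = 87 - 12*63 = 87 - 756 = -669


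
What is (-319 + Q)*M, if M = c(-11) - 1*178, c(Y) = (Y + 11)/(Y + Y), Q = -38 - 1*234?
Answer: 105198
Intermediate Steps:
Q = -272 (Q = -38 - 234 = -272)
c(Y) = (11 + Y)/(2*Y) (c(Y) = (11 + Y)/((2*Y)) = (11 + Y)*(1/(2*Y)) = (11 + Y)/(2*Y))
M = -178 (M = (1/2)*(11 - 11)/(-11) - 1*178 = (1/2)*(-1/11)*0 - 178 = 0 - 178 = -178)
(-319 + Q)*M = (-319 - 272)*(-178) = -591*(-178) = 105198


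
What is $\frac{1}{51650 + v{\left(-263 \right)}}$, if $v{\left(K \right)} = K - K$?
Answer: $\frac{1}{51650} \approx 1.9361 \cdot 10^{-5}$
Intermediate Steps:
$v{\left(K \right)} = 0$
$\frac{1}{51650 + v{\left(-263 \right)}} = \frac{1}{51650 + 0} = \frac{1}{51650}$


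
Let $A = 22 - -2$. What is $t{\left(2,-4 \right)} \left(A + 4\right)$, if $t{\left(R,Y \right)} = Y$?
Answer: $-112$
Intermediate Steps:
$A = 24$ ($A = 22 + 2 = 24$)
$t{\left(2,-4 \right)} \left(A + 4\right) = - 4 \left(24 + 4\right) = \left(-4\right) 28 = -112$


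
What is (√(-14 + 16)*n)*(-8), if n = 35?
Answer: -280*√2 ≈ -395.98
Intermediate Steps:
(√(-14 + 16)*n)*(-8) = (√(-14 + 16)*35)*(-8) = (√2*35)*(-8) = (35*√2)*(-8) = -280*√2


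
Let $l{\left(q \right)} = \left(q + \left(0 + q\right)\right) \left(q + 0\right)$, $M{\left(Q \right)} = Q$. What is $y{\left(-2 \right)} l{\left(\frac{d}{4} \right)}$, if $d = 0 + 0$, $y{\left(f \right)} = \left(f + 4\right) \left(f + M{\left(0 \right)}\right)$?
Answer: $0$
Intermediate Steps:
$y{\left(f \right)} = f \left(4 + f\right)$ ($y{\left(f \right)} = \left(f + 4\right) \left(f + 0\right) = \left(4 + f\right) f = f \left(4 + f\right)$)
$d = 0$
$l{\left(q \right)} = 2 q^{2}$ ($l{\left(q \right)} = \left(q + q\right) q = 2 q q = 2 q^{2}$)
$y{\left(-2 \right)} l{\left(\frac{d}{4} \right)} = - 2 \left(4 - 2\right) 2 \left(\frac{0}{4}\right)^{2} = \left(-2\right) 2 \cdot 2 \left(0 \cdot \frac{1}{4}\right)^{2} = - 4 \cdot 2 \cdot 0^{2} = - 4 \cdot 2 \cdot 0 = \left(-4\right) 0 = 0$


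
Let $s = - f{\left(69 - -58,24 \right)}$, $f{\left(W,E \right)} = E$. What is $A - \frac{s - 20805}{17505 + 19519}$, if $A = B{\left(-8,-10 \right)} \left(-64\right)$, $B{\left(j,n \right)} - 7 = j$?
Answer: $\frac{2390365}{37024} \approx 64.563$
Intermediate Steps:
$B{\left(j,n \right)} = 7 + j$
$s = -24$ ($s = \left(-1\right) 24 = -24$)
$A = 64$ ($A = \left(7 - 8\right) \left(-64\right) = \left(-1\right) \left(-64\right) = 64$)
$A - \frac{s - 20805}{17505 + 19519} = 64 - \frac{-24 - 20805}{17505 + 19519} = 64 - - \frac{20829}{37024} = 64 + \frac{20829}{37024} = \frac{2390365}{37024}$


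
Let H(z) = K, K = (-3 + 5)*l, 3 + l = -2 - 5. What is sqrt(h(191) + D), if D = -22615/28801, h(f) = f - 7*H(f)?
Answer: 6*sqrt(7608676981)/28801 ≈ 18.172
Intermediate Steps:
l = -10 (l = -3 + (-2 - 5) = -3 - 7 = -10)
K = -20 (K = (-3 + 5)*(-10) = 2*(-10) = -20)
H(z) = -20
h(f) = 140 + f (h(f) = f - 7*(-20) = f + 140 = 140 + f)
D = -22615/28801 (D = -22615*1/28801 = -22615/28801 ≈ -0.78522)
sqrt(h(191) + D) = sqrt((140 + 191) - 22615/28801) = sqrt(331 - 22615/28801) = sqrt(9510516/28801) = 6*sqrt(7608676981)/28801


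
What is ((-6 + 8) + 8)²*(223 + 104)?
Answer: 32700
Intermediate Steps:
((-6 + 8) + 8)²*(223 + 104) = (2 + 8)²*327 = 10²*327 = 100*327 = 32700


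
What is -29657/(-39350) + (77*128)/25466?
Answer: 81648483/71577650 ≈ 1.1407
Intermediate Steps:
-29657/(-39350) + (77*128)/25466 = -29657*(-1/39350) + 9856*(1/25466) = 29657/39350 + 704/1819 = 81648483/71577650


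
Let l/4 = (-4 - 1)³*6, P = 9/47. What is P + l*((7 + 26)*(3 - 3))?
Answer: 9/47 ≈ 0.19149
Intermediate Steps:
P = 9/47 (P = 9*(1/47) = 9/47 ≈ 0.19149)
l = -3000 (l = 4*((-4 - 1)³*6) = 4*((-5)³*6) = 4*(-125*6) = 4*(-750) = -3000)
P + l*((7 + 26)*(3 - 3)) = 9/47 - 3000*(7 + 26)*(3 - 3) = 9/47 - 99000*0 = 9/47 - 3000*0 = 9/47 + 0 = 9/47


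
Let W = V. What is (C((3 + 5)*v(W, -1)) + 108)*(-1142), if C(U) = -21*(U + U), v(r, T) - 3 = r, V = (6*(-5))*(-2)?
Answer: 24050520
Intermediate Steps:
V = 60 (V = -30*(-2) = 60)
W = 60
v(r, T) = 3 + r
C(U) = -42*U
(C((3 + 5)*v(W, -1)) + 108)*(-1142) = (-42*(3 + 5)*(3 + 60) + 108)*(-1142) = (-336*63 + 108)*(-1142) = (-42*504 + 108)*(-1142) = (-21168 + 108)*(-1142) = -21060*(-1142) = 24050520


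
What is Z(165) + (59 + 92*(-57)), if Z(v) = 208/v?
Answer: -855317/165 ≈ -5183.7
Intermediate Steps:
Z(165) + (59 + 92*(-57)) = 208/165 + (59 + 92*(-57)) = 208*(1/165) + (59 - 5244) = 208/165 - 5185 = -855317/165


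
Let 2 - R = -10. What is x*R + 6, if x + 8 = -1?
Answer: -102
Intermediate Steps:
R = 12 (R = 2 - 1*(-10) = 2 + 10 = 12)
x = -9 (x = -8 - 1 = -9)
x*R + 6 = -9*12 + 6 = -108 + 6 = -102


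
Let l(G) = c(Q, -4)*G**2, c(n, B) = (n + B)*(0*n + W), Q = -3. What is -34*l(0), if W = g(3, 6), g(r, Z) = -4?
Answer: 0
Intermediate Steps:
W = -4
c(n, B) = -4*B - 4*n (c(n, B) = (n + B)*(0*n - 4) = (B + n)*(0 - 4) = (B + n)*(-4) = -4*B - 4*n)
l(G) = 28*G**2 (l(G) = (-4*(-4) - 4*(-3))*G**2 = (16 + 12)*G**2 = 28*G**2)
-34*l(0) = -952*0**2 = -952*0 = -34*0 = 0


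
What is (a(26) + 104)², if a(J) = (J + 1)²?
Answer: 693889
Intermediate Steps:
a(J) = (1 + J)²
(a(26) + 104)² = ((1 + 26)² + 104)² = (27² + 104)² = (729 + 104)² = 833² = 693889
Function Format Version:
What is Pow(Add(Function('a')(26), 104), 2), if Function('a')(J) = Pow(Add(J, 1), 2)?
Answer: 693889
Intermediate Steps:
Function('a')(J) = Pow(Add(1, J), 2)
Pow(Add(Function('a')(26), 104), 2) = Pow(Add(Pow(Add(1, 26), 2), 104), 2) = Pow(Add(Pow(27, 2), 104), 2) = Pow(Add(729, 104), 2) = Pow(833, 2) = 693889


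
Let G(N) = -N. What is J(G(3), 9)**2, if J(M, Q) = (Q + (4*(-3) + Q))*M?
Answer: 324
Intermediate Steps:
J(M, Q) = M*(-12 + 2*Q) (J(M, Q) = (Q + (-12 + Q))*M = (-12 + 2*Q)*M = M*(-12 + 2*Q))
J(G(3), 9)**2 = (2*(-1*3)*(-6 + 9))**2 = (2*(-3)*3)**2 = (-18)**2 = 324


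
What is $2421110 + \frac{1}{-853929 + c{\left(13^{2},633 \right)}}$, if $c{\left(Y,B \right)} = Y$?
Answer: $\frac{2067046873599}{853760} \approx 2.4211 \cdot 10^{6}$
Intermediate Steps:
$2421110 + \frac{1}{-853929 + c{\left(13^{2},633 \right)}} = 2421110 + \frac{1}{-853929 + 13^{2}} = 2421110 + \frac{1}{-853929 + 169} = 2421110 + \frac{1}{-853760} = 2421110 - \frac{1}{853760} = \frac{2067046873599}{853760}$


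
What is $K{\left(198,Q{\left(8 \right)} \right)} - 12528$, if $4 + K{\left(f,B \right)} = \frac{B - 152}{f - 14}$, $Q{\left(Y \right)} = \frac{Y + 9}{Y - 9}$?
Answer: $- \frac{2306057}{184} \approx -12533.0$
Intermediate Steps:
$Q{\left(Y \right)} = \frac{9 + Y}{-9 + Y}$
$K{\left(f,B \right)} = -4 + \frac{-152 + B}{-14 + f}$ ($K{\left(f,B \right)} = -4 + \frac{B - 152}{f - 14} = -4 + \frac{-152 + B}{-14 + f}$)
$K{\left(198,Q{\left(8 \right)} \right)} - 12528 = \frac{-96 + \frac{9 + 8}{-9 + 8} - 792}{-14 + 198} - 12528 = \frac{-96 + \frac{1}{-1} \cdot 17 - 792}{184} - 12528 = \frac{-96 - 17 - 792}{184} - 12528 = \frac{1}{184} \left(-905\right) - 12528 = - \frac{905}{184} - 12528 = - \frac{2306057}{184}$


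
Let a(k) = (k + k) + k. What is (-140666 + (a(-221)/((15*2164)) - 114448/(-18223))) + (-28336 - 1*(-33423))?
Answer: -26731264885863/197172860 ≈ -1.3557e+5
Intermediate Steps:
a(k) = 3*k (a(k) = 2*k + k = 3*k)
(-140666 + (a(-221)/((15*2164)) - 114448/(-18223))) + (-28336 - 1*(-33423)) = (-140666 + ((3*(-221))/((15*2164)) - 114448/(-18223))) + (-28336 - 1*(-33423)) = (-140666 + (-663/32460 - 114448*(-1/18223))) + (-28336 + 33423) = (-140666 + (-663*1/32460 + 114448/18223)) + 5087 = (-140666 + (-221/10820 + 114448/18223)) + 5087 = (-140666 + 1234300077/197172860) + 5087 = -27734283224683/197172860 + 5087 = -26731264885863/197172860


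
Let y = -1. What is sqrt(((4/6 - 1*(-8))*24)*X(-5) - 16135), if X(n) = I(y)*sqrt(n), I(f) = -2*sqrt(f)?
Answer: sqrt(-16135 + 416*sqrt(5)) ≈ 123.31*I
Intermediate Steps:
X(n) = -2*I*sqrt(n) (X(n) = (-2*I)*sqrt(n) = -2*I*sqrt(n))
sqrt(((4/6 - 1*(-8))*24)*X(-5) - 16135) = sqrt(((4/6 - 1*(-8))*24)*(-2*I*sqrt(-5)) - 16135) = sqrt(((4*(1/6) + 8)*24)*(-2*I*I*sqrt(5)) - 16135) = sqrt(((2/3 + 8)*24)*(2*sqrt(5)) - 16135) = sqrt(((26/3)*24)*(2*sqrt(5)) - 16135) = sqrt(208*(2*sqrt(5)) - 16135) = sqrt(416*sqrt(5) - 16135) = sqrt(-16135 + 416*sqrt(5))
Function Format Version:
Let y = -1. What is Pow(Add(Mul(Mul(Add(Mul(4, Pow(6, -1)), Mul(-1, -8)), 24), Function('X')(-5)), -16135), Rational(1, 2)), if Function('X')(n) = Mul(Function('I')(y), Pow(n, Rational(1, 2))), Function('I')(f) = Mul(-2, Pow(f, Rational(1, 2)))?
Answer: Pow(Add(-16135, Mul(416, Pow(5, Rational(1, 2)))), Rational(1, 2)) ≈ Mul(123.31, I)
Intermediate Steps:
Function('X')(n) = Mul(-2, I, Pow(n, Rational(1, 2))) (Function('X')(n) = Mul(Mul(-2, Pow(-1, Rational(1, 2))), Pow(n, Rational(1, 2))) = Mul(Mul(-2, I), Pow(n, Rational(1, 2))) = Mul(-2, I, Pow(n, Rational(1, 2))))
Pow(Add(Mul(Mul(Add(Mul(4, Pow(6, -1)), Mul(-1, -8)), 24), Function('X')(-5)), -16135), Rational(1, 2)) = Pow(Add(Mul(Mul(Add(Mul(4, Pow(6, -1)), Mul(-1, -8)), 24), Mul(-2, I, Pow(-5, Rational(1, 2)))), -16135), Rational(1, 2)) = Pow(Add(Mul(Mul(Add(Mul(4, Rational(1, 6)), 8), 24), Mul(-2, I, Mul(I, Pow(5, Rational(1, 2))))), -16135), Rational(1, 2)) = Pow(Add(Mul(Mul(Add(Rational(2, 3), 8), 24), Mul(2, Pow(5, Rational(1, 2)))), -16135), Rational(1, 2)) = Pow(Add(Mul(Mul(Rational(26, 3), 24), Mul(2, Pow(5, Rational(1, 2)))), -16135), Rational(1, 2)) = Pow(Add(Mul(208, Mul(2, Pow(5, Rational(1, 2)))), -16135), Rational(1, 2)) = Pow(Add(Mul(416, Pow(5, Rational(1, 2))), -16135), Rational(1, 2)) = Pow(Add(-16135, Mul(416, Pow(5, Rational(1, 2)))), Rational(1, 2))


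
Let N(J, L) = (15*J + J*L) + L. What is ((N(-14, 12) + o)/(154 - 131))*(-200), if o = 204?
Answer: 32400/23 ≈ 1408.7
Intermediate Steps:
N(J, L) = L + 15*J + J*L
((N(-14, 12) + o)/(154 - 131))*(-200) = (((12 + 15*(-14) - 14*12) + 204)/(154 - 131))*(-200) = (((12 - 210 - 168) + 204)/23)*(-200) = ((-366 + 204)*(1/23))*(-200) = -162*1/23*(-200) = -162/23*(-200) = 32400/23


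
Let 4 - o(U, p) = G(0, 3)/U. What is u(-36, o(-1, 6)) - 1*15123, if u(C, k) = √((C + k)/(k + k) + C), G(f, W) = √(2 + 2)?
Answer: -15123 + I*√154/2 ≈ -15123.0 + 6.2048*I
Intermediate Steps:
G(f, W) = 2 (G(f, W) = √4 = 2)
o(U, p) = 4 - 2/U
u(C, k) = √(C + (C + k)/(2*k)) (u(C, k) = √((C + k)/((2*k)) + C) = √((C + k)*(1/(2*k)) + C) = √((C + k)/(2*k) + C) = √(C + (C + k)/(2*k)))
u(-36, o(-1, 6)) - 1*15123 = √(2 + 4*(-36) + 2*(-36)/(4 - 2/(-1)))/2 - 1*15123 = √(2 - 144 + 2*(-36)/(4 - 2*(-1)))/2 - 15123 = √(2 - 144 + 2*(-36)/(4 + 2))/2 - 15123 = √(2 - 144 + 2*(-36)/6)/2 - 15123 = √(2 - 144 + 2*(-36)*(⅙))/2 - 15123 = √(2 - 144 - 12)/2 - 15123 = √(-154)/2 - 15123 = (I*√154)/2 - 15123 = I*√154/2 - 15123 = -15123 + I*√154/2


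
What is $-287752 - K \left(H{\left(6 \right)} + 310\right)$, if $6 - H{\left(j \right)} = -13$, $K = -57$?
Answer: $-268999$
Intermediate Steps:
$H{\left(j \right)} = 19$ ($H{\left(j \right)} = 6 - -13 = 6 + 13 = 19$)
$-287752 - K \left(H{\left(6 \right)} + 310\right) = -287752 - - 57 \left(19 + 310\right) = -287752 - \left(-57\right) 329 = -287752 - -18753 = -287752 + 18753 = -268999$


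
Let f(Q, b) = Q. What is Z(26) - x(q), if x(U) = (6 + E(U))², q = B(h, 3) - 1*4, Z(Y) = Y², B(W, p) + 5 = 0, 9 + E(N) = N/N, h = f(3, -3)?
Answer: 672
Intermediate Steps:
h = 3
E(N) = -8 (E(N) = -9 + N/N = -9 + 1 = -8)
B(W, p) = -5 (B(W, p) = -5 + 0 = -5)
q = -9 (q = -5 - 1*4 = -5 - 4 = -9)
x(U) = 4 (x(U) = (6 - 8)² = (-2)² = 4)
Z(26) - x(q) = 26² - 1*4 = 676 - 4 = 672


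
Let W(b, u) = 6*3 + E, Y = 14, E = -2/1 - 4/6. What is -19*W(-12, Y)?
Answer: -874/3 ≈ -291.33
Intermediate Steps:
E = -8/3 (E = -2*1 - 4*⅙ = -2 - ⅔ = -8/3 ≈ -2.6667)
W(b, u) = 46/3 (W(b, u) = 6*3 - 8/3 = 18 - 8/3 = 46/3)
-19*W(-12, Y) = -19*46/3 = -874/3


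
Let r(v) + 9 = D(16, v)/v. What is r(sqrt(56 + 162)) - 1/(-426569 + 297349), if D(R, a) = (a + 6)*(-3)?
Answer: -1550639/129220 - 9*sqrt(218)/109 ≈ -13.219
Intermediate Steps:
D(R, a) = -18 - 3*a (D(R, a) = (6 + a)*(-3) = -18 - 3*a)
r(v) = -9 + (-18 - 3*v)/v
r(sqrt(56 + 162)) - 1/(-426569 + 297349) = (-12 - 18/sqrt(56 + 162)) - 1/(-426569 + 297349) = (-12 - 18*sqrt(218)/218) - 1/(-129220) = (-12 - 9*sqrt(218)/109) - 1*(-1/129220) = (-12 - 9*sqrt(218)/109) + 1/129220 = -1550639/129220 - 9*sqrt(218)/109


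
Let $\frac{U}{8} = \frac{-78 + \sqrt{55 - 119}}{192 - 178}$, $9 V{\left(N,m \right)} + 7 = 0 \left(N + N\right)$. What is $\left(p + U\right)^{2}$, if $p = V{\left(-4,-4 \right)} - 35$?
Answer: $\frac{3648700}{567} - \frac{323968 i}{441} \approx 6435.1 - 734.62 i$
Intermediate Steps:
$V{\left(N,m \right)} = - \frac{7}{9}$ ($V{\left(N,m \right)} = - \frac{7}{9} + \frac{0 \left(N + N\right)}{9} = - \frac{7}{9} + \frac{0 \cdot 2 N}{9} = - \frac{7}{9} + \frac{1}{9} \cdot 0 = - \frac{7}{9} + 0 = - \frac{7}{9}$)
$p = - \frac{322}{9}$ ($p = - \frac{7}{9} - 35 = - \frac{322}{9} \approx -35.778$)
$U = - \frac{312}{7} + \frac{32 i}{7}$ ($U = 8 \frac{-78 + \sqrt{55 - 119}}{192 - 178} = 8 \frac{-78 + \sqrt{-64}}{14} = 8 \left(-78 + 8 i\right) \frac{1}{14} = 8 \left(- \frac{39}{7} + \frac{4 i}{7}\right) = - \frac{312}{7} + \frac{32 i}{7} \approx -44.571 + 4.5714 i$)
$\left(p + U\right)^{2} = \left(- \frac{322}{9} - \left(\frac{312}{7} - \frac{32 i}{7}\right)\right)^{2} = \left(- \frac{5062}{63} + \frac{32 i}{7}\right)^{2}$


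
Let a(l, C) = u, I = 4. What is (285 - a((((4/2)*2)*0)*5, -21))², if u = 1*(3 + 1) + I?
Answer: 76729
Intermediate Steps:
u = 8 (u = 1*(3 + 1) + 4 = 1*4 + 4 = 4 + 4 = 8)
a(l, C) = 8
(285 - a((((4/2)*2)*0)*5, -21))² = (285 - 1*8)² = (285 - 8)² = 277² = 76729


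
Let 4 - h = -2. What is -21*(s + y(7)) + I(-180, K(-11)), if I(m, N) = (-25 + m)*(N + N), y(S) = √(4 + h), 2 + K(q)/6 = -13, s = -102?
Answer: 39042 - 21*√10 ≈ 38976.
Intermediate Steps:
h = 6 (h = 4 - 1*(-2) = 4 + 2 = 6)
K(q) = -90 (K(q) = -12 + 6*(-13) = -12 - 78 = -90)
y(S) = √10 (y(S) = √(4 + 6) = √10)
I(m, N) = 2*N*(-25 + m) (I(m, N) = (-25 + m)*(2*N) = 2*N*(-25 + m))
-21*(s + y(7)) + I(-180, K(-11)) = -21*(-102 + √10) + 2*(-90)*(-25 - 180) = (2142 - 21*√10) + 2*(-90)*(-205) = (2142 - 21*√10) + 36900 = 39042 - 21*√10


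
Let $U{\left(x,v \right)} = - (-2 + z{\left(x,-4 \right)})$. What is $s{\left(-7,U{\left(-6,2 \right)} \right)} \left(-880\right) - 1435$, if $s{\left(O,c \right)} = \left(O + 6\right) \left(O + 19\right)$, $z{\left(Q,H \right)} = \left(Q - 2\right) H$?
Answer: $9125$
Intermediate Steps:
$z{\left(Q,H \right)} = H \left(-2 + Q\right)$ ($z{\left(Q,H \right)} = \left(-2 + Q\right) H = H \left(-2 + Q\right)$)
$U{\left(x,v \right)} = -6 + 4 x$ ($U{\left(x,v \right)} = - (-2 - 4 \left(-2 + x\right)) = - (-2 - \left(-8 + 4 x\right)) = - (6 - 4 x) = -6 + 4 x$)
$s{\left(O,c \right)} = \left(6 + O\right) \left(19 + O\right)$
$s{\left(-7,U{\left(-6,2 \right)} \right)} \left(-880\right) - 1435 = \left(114 + \left(-7\right)^{2} + 25 \left(-7\right)\right) \left(-880\right) - 1435 = \left(114 + 49 - 175\right) \left(-880\right) - 1435 = \left(-12\right) \left(-880\right) - 1435 = 10560 - 1435 = 9125$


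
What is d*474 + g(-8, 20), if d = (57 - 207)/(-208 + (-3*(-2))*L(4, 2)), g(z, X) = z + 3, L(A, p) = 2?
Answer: 17530/49 ≈ 357.75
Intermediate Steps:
g(z, X) = 3 + z
d = 75/98 (d = (57 - 207)/(-208 - 3*(-2)*2) = -150/(-208 + 6*2) = -150/(-208 + 12) = -150/(-196) = -150*(-1/196) = 75/98 ≈ 0.76531)
d*474 + g(-8, 20) = (75/98)*474 + (3 - 8) = 17775/49 - 5 = 17530/49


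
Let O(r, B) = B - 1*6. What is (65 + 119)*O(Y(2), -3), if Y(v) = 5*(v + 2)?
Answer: -1656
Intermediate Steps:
Y(v) = 10 + 5*v (Y(v) = 5*(2 + v) = 10 + 5*v)
O(r, B) = -6 + B (O(r, B) = B - 6 = -6 + B)
(65 + 119)*O(Y(2), -3) = (65 + 119)*(-6 - 3) = 184*(-9) = -1656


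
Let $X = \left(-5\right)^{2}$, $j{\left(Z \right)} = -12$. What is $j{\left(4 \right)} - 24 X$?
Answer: $-612$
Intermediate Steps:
$X = 25$
$j{\left(4 \right)} - 24 X = -12 - 600 = -612$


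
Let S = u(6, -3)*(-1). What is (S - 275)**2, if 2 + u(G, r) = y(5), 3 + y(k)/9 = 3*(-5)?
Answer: 12321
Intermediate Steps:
y(k) = -162 (y(k) = -27 + 9*(3*(-5)) = -27 + 9*(-15) = -27 - 135 = -162)
u(G, r) = -164 (u(G, r) = -2 - 162 = -164)
S = 164 (S = -164*(-1) = 164)
(S - 275)**2 = (164 - 275)**2 = (-111)**2 = 12321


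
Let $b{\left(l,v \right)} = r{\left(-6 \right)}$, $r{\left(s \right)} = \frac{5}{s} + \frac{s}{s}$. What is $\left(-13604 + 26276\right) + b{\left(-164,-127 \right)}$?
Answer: $\frac{76033}{6} \approx 12672.0$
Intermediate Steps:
$r{\left(s \right)} = 1 + \frac{5}{s}$ ($r{\left(s \right)} = \frac{5}{s} + 1 = 1 + \frac{5}{s}$)
$b{\left(l,v \right)} = \frac{1}{6}$ ($b{\left(l,v \right)} = \frac{5 - 6}{-6} = \left(- \frac{1}{6}\right) \left(-1\right) = \frac{1}{6}$)
$\left(-13604 + 26276\right) + b{\left(-164,-127 \right)} = \left(-13604 + 26276\right) + \frac{1}{6} = 12672 + \frac{1}{6} = \frac{76033}{6}$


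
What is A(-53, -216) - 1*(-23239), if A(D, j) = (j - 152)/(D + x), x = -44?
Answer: 2254551/97 ≈ 23243.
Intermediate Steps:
A(D, j) = (-152 + j)/(-44 + D) (A(D, j) = (j - 152)/(D - 44) = (-152 + j)/(-44 + D))
A(-53, -216) - 1*(-23239) = (-152 - 216)/(-44 - 53) - 1*(-23239) = -368/(-97) + 23239 = -1/97*(-368) + 23239 = 368/97 + 23239 = 2254551/97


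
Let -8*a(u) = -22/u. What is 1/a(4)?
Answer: 16/11 ≈ 1.4545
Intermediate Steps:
a(u) = 11/(4*u) (a(u) = -(-11)/(4*u) = 11/(4*u))
1/a(4) = 1/((11/4)/4) = 1/((11/4)*(¼)) = 1/(11/16) = 16/11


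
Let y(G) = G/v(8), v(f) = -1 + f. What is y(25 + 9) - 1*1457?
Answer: -10165/7 ≈ -1452.1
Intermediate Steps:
y(G) = G/7 (y(G) = G/(-1 + 8) = G/7)
y(25 + 9) - 1*1457 = (25 + 9)/7 - 1*1457 = (⅐)*34 - 1457 = 34/7 - 1457 = -10165/7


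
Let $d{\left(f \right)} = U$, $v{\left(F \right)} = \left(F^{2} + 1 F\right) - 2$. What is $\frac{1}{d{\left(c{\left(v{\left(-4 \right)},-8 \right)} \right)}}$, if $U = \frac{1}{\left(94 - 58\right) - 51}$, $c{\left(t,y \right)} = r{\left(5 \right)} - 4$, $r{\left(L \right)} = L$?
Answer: $-15$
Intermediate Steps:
$v{\left(F \right)} = -2 + F + F^{2}$ ($v{\left(F \right)} = \left(F^{2} + F\right) - 2 = \left(F + F^{2}\right) - 2 = -2 + F + F^{2}$)
$c{\left(t,y \right)} = 1$ ($c{\left(t,y \right)} = 5 - 4 = 1$)
$U = - \frac{1}{15}$ ($U = \frac{1}{36 - 51} = \frac{1}{-15} = - \frac{1}{15} \approx -0.066667$)
$d{\left(f \right)} = - \frac{1}{15}$
$\frac{1}{d{\left(c{\left(v{\left(-4 \right)},-8 \right)} \right)}} = \frac{1}{- \frac{1}{15}} = -15$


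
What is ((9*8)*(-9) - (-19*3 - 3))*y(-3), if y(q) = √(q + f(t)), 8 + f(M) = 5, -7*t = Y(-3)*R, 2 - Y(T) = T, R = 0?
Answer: -588*I*√6 ≈ -1440.3*I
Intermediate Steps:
Y(T) = 2 - T
t = 0 (t = -(2 - 1*(-3))*0/7 = -(2 + 3)*0/7 = -5*0/7 = -⅐*0 = 0)
f(M) = -3 (f(M) = -8 + 5 = -3)
y(q) = √(-3 + q) (y(q) = √(q - 3) = √(-3 + q))
((9*8)*(-9) - (-19*3 - 3))*y(-3) = ((9*8)*(-9) - (-19*3 - 3))*√(-3 - 3) = (72*(-9) - (-57 - 3))*√(-6) = (-648 - 1*(-60))*(I*√6) = (-648 + 60)*(I*√6) = -588*I*√6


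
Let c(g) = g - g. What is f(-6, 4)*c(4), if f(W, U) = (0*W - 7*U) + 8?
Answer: 0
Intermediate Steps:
c(g) = 0
f(W, U) = 8 - 7*U (f(W, U) = (0 - 7*U) + 8 = -7*U + 8 = 8 - 7*U)
f(-6, 4)*c(4) = (8 - 7*4)*0 = (8 - 28)*0 = -20*0 = 0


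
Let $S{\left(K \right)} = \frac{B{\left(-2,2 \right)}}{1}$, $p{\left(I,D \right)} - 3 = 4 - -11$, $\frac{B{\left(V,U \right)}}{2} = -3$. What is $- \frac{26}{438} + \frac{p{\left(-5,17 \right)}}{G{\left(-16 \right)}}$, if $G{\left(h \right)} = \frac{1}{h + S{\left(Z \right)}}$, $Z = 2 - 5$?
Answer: $- \frac{86737}{219} \approx -396.06$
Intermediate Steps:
$Z = -3$
$B{\left(V,U \right)} = -6$ ($B{\left(V,U \right)} = 2 \left(-3\right) = -6$)
$p{\left(I,D \right)} = 18$ ($p{\left(I,D \right)} = 3 + \left(4 - -11\right) = 3 + \left(4 + 11\right) = 3 + 15 = 18$)
$S{\left(K \right)} = -6$ ($S{\left(K \right)} = - \frac{6}{1} = \left(-6\right) 1 = -6$)
$G{\left(h \right)} = \frac{1}{-6 + h}$ ($G{\left(h \right)} = \frac{1}{h - 6} = \frac{1}{-6 + h}$)
$- \frac{26}{438} + \frac{p{\left(-5,17 \right)}}{G{\left(-16 \right)}} = - \frac{26}{438} + \frac{18}{\frac{1}{-6 - 16}} = \left(-26\right) \frac{1}{438} + \frac{18}{\frac{1}{-22}} = - \frac{13}{219} + \frac{18}{- \frac{1}{22}} = - \frac{13}{219} + 18 \left(-22\right) = - \frac{13}{219} - 396 = - \frac{86737}{219}$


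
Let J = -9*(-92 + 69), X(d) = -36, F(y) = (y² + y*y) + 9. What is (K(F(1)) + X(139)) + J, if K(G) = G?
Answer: 182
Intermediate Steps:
F(y) = 9 + 2*y² (F(y) = (y² + y²) + 9 = 2*y² + 9 = 9 + 2*y²)
J = 207 (J = -9*(-23) = 207)
(K(F(1)) + X(139)) + J = ((9 + 2*1²) - 36) + 207 = ((9 + 2*1) - 36) + 207 = ((9 + 2) - 36) + 207 = (11 - 36) + 207 = -25 + 207 = 182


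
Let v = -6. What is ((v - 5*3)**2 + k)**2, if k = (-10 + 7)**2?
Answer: 202500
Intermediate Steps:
k = 9 (k = (-3)**2 = 9)
((v - 5*3)**2 + k)**2 = ((-6 - 5*3)**2 + 9)**2 = ((-6 - 15)**2 + 9)**2 = ((-21)**2 + 9)**2 = (441 + 9)**2 = 450**2 = 202500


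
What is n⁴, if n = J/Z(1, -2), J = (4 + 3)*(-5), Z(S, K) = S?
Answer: 1500625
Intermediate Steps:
J = -35 (J = 7*(-5) = -35)
n = -35 (n = -35/1 = -35*1 = -35)
n⁴ = (-35)⁴ = 1500625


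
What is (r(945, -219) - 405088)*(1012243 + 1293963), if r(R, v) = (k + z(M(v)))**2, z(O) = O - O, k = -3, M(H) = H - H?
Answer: -934195620274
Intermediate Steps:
M(H) = 0
z(O) = 0
r(R, v) = 9 (r(R, v) = (-3 + 0)**2 = (-3)**2 = 9)
(r(945, -219) - 405088)*(1012243 + 1293963) = (9 - 405088)*(1012243 + 1293963) = -405079*2306206 = -934195620274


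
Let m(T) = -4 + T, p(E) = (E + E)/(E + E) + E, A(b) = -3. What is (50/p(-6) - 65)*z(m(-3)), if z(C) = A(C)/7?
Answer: 225/7 ≈ 32.143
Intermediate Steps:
p(E) = 1 + E (p(E) = (2*E)/((2*E)) + E = (2*E)*(1/(2*E)) + E = 1 + E)
z(C) = -3/7
(50/p(-6) - 65)*z(m(-3)) = (50/(1 - 6) - 65)*(-3/7) = (50/(-5) - 65)*(-3/7) = (50*(-⅕) - 65)*(-3/7) = (-10 - 65)*(-3/7) = -75*(-3/7) = 225/7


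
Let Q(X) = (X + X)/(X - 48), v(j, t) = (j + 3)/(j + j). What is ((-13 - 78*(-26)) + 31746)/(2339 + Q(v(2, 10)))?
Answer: 6313307/437383 ≈ 14.434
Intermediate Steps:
v(j, t) = (3 + j)/(2*j) (v(j, t) = (3 + j)/((2*j)) = (3 + j)*(1/(2*j)) = (3 + j)/(2*j))
Q(X) = 2*X/(-48 + X) (Q(X) = (2*X)/(-48 + X) = 2*X/(-48 + X))
((-13 - 78*(-26)) + 31746)/(2339 + Q(v(2, 10))) = ((-13 - 78*(-26)) + 31746)/(2339 + 2*((1/2)*(3 + 2)/2)/(-48 + (1/2)*(3 + 2)/2)) = ((-13 + 2028) + 31746)/(2339 + 2*((1/2)*(1/2)*5)/(-48 + (1/2)*(1/2)*5)) = (2015 + 31746)/(2339 + 2*(5/4)/(-48 + 5/4)) = 33761/(2339 + 2*(5/4)/(-187/4)) = 33761/(2339 + 2*(5/4)*(-4/187)) = 33761/(2339 - 10/187) = 33761/(437383/187) = 33761*(187/437383) = 6313307/437383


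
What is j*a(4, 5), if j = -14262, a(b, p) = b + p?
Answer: -128358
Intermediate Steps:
j*a(4, 5) = -14262*(4 + 5) = -14262*9 = -128358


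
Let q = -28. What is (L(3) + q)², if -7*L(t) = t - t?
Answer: 784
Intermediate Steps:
L(t) = 0 (L(t) = -(t - t)/7 = -⅐*0 = 0)
(L(3) + q)² = (0 - 28)² = (-28)² = 784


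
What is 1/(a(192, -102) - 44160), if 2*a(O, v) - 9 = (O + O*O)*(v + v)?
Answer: -2/7647735 ≈ -2.6152e-7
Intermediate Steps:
a(O, v) = 9/2 + v*(O + O**2) (a(O, v) = 9/2 + ((O + O*O)*(v + v))/2 = 9/2 + ((O + O**2)*(2*v))/2 = 9/2 + (2*v*(O + O**2))/2 = 9/2 + v*(O + O**2))
1/(a(192, -102) - 44160) = 1/((9/2 + 192*(-102) - 102*192**2) - 44160) = 1/((9/2 - 19584 - 102*36864) - 44160) = 1/((9/2 - 19584 - 3760128) - 44160) = 1/(-7559415/2 - 44160) = 1/(-7647735/2) = -2/7647735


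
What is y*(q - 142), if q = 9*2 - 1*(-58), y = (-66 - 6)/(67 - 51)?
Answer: 297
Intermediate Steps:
y = -9/2 (y = -72/16 = -72*1/16 = -9/2 ≈ -4.5000)
q = 76 (q = 18 + 58 = 76)
y*(q - 142) = -9*(76 - 142)/2 = -9/2*(-66) = 297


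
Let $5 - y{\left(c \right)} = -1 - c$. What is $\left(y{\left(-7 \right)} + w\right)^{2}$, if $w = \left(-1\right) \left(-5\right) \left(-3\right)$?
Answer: $256$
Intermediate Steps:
$y{\left(c \right)} = 6 + c$ ($y{\left(c \right)} = 5 - \left(-1 - c\right) = 5 + \left(1 + c\right) = 6 + c$)
$w = -15$ ($w = 5 \left(-3\right) = -15$)
$\left(y{\left(-7 \right)} + w\right)^{2} = \left(\left(6 - 7\right) - 15\right)^{2} = \left(-1 - 15\right)^{2} = \left(-16\right)^{2} = 256$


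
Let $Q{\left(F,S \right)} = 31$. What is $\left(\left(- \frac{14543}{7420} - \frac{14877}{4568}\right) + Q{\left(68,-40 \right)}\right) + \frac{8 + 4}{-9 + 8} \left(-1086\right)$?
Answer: $\frac{110646954379}{8473640} \approx 13058.0$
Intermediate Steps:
$\left(\left(- \frac{14543}{7420} - \frac{14877}{4568}\right) + Q{\left(68,-40 \right)}\right) + \frac{8 + 4}{-9 + 8} \left(-1086\right) = \left(\left(- \frac{14543}{7420} - \frac{14877}{4568}\right) + 31\right) + \frac{8 + 4}{-9 + 8} \left(-1086\right) = \left(\left(\left(-14543\right) \frac{1}{7420} - \frac{14877}{4568}\right) + 31\right) + \frac{12}{-1} \left(-1086\right) = \left(\left(- \frac{14543}{7420} - \frac{14877}{4568}\right) + 31\right) + 12 \left(-1\right) \left(-1086\right) = \left(- \frac{44204941}{8473640} + 31\right) - -13032 = \frac{218477899}{8473640} + 13032 = \frac{110646954379}{8473640}$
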